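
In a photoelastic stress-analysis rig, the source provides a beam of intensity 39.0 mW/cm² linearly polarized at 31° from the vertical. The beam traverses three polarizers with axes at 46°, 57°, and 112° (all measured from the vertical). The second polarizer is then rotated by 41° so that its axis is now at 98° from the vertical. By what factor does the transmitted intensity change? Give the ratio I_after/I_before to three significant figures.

I_new/I_old ≈ 1.13

Before rotation:
I₁ = I₀ cos²(46° − 31°) = I₀ cos²(15°) = 0.933 I₀.
I₂ = I₁ cos²(57° − 46°) = 0.933 I₀ · cos²(11°) = 0.899 I₀.
I₃ = I₂ cos²(112° − 57°) = 0.899 I₀ · cos²(55°) = 0.2958 I₀.
After rotation:
I₁ = I₀ cos²(46° − 31°) = I₀ cos²(15°) = 0.933 I₀.
I₂ = I₁ cos²(98° − 46°) = 0.933 I₀ · cos²(52°) = 0.3536 I₀.
I₃ = I₂ cos²(112° − 98°) = 0.3536 I₀ · cos²(14°) = 0.333 I₀.
Ratio = 0.333 / 0.2958 = 1.126.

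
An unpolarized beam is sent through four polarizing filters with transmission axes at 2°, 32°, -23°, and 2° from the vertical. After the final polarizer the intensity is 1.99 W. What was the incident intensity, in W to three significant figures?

I₀ ≈ 19.6 W

Unpolarized light through the first polarizer → I₁ = ½ I₀, now polarized at 2°.
I₂ = I₁ cos²(32° − 2°) = 0.5 I₀ · cos²(30°) = 0.375 I₀.
I₃ = I₂ cos²(-23° − 32°) = 0.375 I₀ · cos²(55°) = 0.1234 I₀.
I₄ = I₃ cos²(2° + 23°) = 0.1234 I₀ · cos²(25°) = 0.1013 I₀.
So 1.99 W = 0.1013 I₀, giving I₀ = 1.99/0.1013 = 19.64 W.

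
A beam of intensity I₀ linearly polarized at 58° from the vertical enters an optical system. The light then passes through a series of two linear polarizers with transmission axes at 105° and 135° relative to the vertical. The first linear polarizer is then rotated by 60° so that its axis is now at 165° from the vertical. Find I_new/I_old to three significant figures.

Before rotation:
By Malus's law, I₁ = I₀ cos²(105° − 58°) = I₀ cos²(47°) = 0.4651 I₀.
I₂ = I₁ cos²(135° − 105°) = 0.4651 I₀ · cos²(30°) = 0.3488 I₀.
After rotation:
I₁ = I₀ cos²(165° − 58°) = I₀ cos²(73°) = 0.08548 I₀.
I₂ = I₁ cos²(135° − 165°) = 0.08548 I₀ · cos²(30°) = 0.06411 I₀.
Ratio = 0.06411 / 0.3488 = 0.1838.

I_new/I_old ≈ 0.184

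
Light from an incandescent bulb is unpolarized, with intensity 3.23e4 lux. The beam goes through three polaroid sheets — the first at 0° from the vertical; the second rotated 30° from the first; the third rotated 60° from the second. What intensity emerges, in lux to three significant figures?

Unpolarized light through the first polarizer → I₁ = 3.23e4 lux/2 = 1.615e+04 lux, polarized at 0°.
I₂ = I₁ · cos²(30°) = 1.615e+04 · 0.75 = 1.211e+04 lux.
I₃ = I₂ · cos²(60°) = 1.211e+04 · 0.25 = 3028 lux.

I ≈ 3030 lux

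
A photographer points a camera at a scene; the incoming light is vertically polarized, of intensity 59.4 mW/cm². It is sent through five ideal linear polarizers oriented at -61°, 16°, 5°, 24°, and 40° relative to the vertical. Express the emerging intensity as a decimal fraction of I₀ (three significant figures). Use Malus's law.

I/I₀ ≈ 0.00947

By Malus's law, I₁ = 59.4 mW/cm² · cos²(61°) = 13.96 mW/cm².
I₂ = I₁ · cos²(77°) = 13.96 · 0.0506 = 0.7065 mW/cm².
I₃ = I₂ · cos²(11°) = 0.7065 · 0.9636 = 0.6808 mW/cm².
I₄ = I₃ · cos²(19°) = 0.6808 · 0.894 = 0.6086 mW/cm².
I₅ = I₄ · cos²(16°) = 0.6086 · 0.924 = 0.5624 mW/cm².
Transmitted fraction = 0.009467.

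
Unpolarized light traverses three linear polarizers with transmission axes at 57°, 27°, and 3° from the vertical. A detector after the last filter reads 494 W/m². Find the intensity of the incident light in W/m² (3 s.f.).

Unpolarized light through the first polarizer → I₁ = ½ I₀, now polarized at 57°.
I₂ = I₁ cos²(27° − 57°) = 0.5 I₀ · cos²(30°) = 0.375 I₀.
I₃ = I₂ cos²(3° − 27°) = 0.375 I₀ · cos²(24°) = 0.313 I₀.
So 494 W/m² = 0.313 I₀, giving I₀ = 494/0.313 = 1578 W/m².

I₀ ≈ 1580 W/m²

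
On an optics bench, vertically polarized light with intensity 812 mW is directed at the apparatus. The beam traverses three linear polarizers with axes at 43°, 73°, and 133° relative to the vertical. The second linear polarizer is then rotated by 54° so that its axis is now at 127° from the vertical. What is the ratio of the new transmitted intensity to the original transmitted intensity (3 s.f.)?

Before rotation:
I₁ = I₀ cos²(43° − 0°) = I₀ cos²(43°) = 0.5349 I₀.
I₂ = I₁ cos²(73° − 43°) = 0.5349 I₀ · cos²(30°) = 0.4012 I₀.
I₃ = I₂ cos²(133° − 73°) = 0.4012 I₀ · cos²(60°) = 0.1003 I₀.
After rotation:
I₁ = I₀ cos²(43° − 0°) = I₀ cos²(43°) = 0.5349 I₀.
I₂ = I₁ cos²(127° − 43°) = 0.5349 I₀ · cos²(84°) = 0.005844 I₀.
I₃ = I₂ cos²(133° − 127°) = 0.005844 I₀ · cos²(6°) = 0.00578 I₀.
Ratio = 0.00578 / 0.1003 = 0.05764.

I_new/I_old ≈ 0.0576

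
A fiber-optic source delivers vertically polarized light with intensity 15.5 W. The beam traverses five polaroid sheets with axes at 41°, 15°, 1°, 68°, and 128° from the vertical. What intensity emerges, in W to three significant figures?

I ≈ 0.256 W

By Malus's law, I₁ = 15.5 W · cos²(41°) = 8.829 W.
I₂ = I₁ · cos²(26°) = 8.829 · 0.8078 = 7.132 W.
I₃ = I₂ · cos²(14°) = 7.132 · 0.9415 = 6.715 W.
I₄ = I₃ · cos²(67°) = 6.715 · 0.1527 = 1.025 W.
I₅ = I₄ · cos²(60°) = 1.025 · 0.25 = 0.2563 W.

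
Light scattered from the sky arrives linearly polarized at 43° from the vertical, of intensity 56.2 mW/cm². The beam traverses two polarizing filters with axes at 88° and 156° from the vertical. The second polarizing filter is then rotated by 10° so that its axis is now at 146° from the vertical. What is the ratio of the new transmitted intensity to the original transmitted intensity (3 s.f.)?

I_new/I_old ≈ 2.00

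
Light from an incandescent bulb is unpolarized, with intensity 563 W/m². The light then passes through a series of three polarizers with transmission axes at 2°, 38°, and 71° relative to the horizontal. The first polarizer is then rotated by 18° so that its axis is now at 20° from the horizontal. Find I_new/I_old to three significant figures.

Before rotation:
Unpolarized light through the first polarizer → I₁ = ½ I₀, now polarized at 2°.
I₂ = I₁ cos²(38° − 2°) = 0.5 I₀ · cos²(36°) = 0.3273 I₀.
I₃ = I₂ cos²(71° − 38°) = 0.3273 I₀ · cos²(33°) = 0.2302 I₀.
After rotation:
Unpolarized light through the first polarizer → I₁ = ½ I₀, now polarized at 20°.
I₂ = I₁ cos²(38° − 20°) = 0.5 I₀ · cos²(18°) = 0.4523 I₀.
I₃ = I₂ cos²(71° − 38°) = 0.4523 I₀ · cos²(33°) = 0.3181 I₀.
Ratio = 0.3181 / 0.2302 = 1.382.

I_new/I_old ≈ 1.38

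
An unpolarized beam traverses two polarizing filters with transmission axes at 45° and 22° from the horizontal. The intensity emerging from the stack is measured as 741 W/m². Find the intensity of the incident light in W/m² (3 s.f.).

Unpolarized light through the first polarizer → I₁ = ½ I₀, now polarized at 45°.
I₂ = I₁ cos²(22° − 45°) = 0.5 I₀ · cos²(23°) = 0.4237 I₀.
So 741 W/m² = 0.4237 I₀, giving I₀ = 741/0.4237 = 1749 W/m².

I₀ ≈ 1750 W/m²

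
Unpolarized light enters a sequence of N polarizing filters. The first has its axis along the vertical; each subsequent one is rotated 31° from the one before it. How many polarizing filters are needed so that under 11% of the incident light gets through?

N = 6

First polarizer halves the unpolarized light: factor 1/2.
Each further stage multiplies by cos²(31°) = 0.7347.
After N polarizers: T = 0.5·0.7347^(N−1). Require T < 0.11 ⇒ N−1 > ln(0.11/0.5)/ln(0.7347) = 4.91, so N−1 ≥ 5 and N = 6.
Check: N=6 gives T = 0.1071 < 0.11; N=5 gives T = 0.1457.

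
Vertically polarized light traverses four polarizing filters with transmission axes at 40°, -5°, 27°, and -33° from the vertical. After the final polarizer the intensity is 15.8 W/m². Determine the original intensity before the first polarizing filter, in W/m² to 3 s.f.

I₀ ≈ 300 W/m²

I₁ = I₀ cos²(40° − 0°) = I₀ cos²(40°) = 0.5868 I₀.
I₂ = I₁ cos²(-5° − 40°) = 0.5868 I₀ · cos²(45°) = 0.2934 I₀.
I₃ = I₂ cos²(27° + 5°) = 0.2934 I₀ · cos²(32°) = 0.211 I₀.
I₄ = I₃ cos²(-33° − 27°) = 0.211 I₀ · cos²(60°) = 0.05275 I₀.
So 15.8 W/m² = 0.05275 I₀, giving I₀ = 15.8/0.05275 = 299.5 W/m².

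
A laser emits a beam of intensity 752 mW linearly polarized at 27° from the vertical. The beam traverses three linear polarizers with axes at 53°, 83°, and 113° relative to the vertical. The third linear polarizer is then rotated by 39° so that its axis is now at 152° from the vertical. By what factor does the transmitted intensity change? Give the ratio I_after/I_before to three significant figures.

Before rotation:
By Malus's law, I₁ = I₀ cos²(53° − 27°) = I₀ cos²(26°) = 0.8078 I₀.
I₂ = I₁ cos²(83° − 53°) = 0.8078 I₀ · cos²(30°) = 0.6059 I₀.
I₃ = I₂ cos²(113° − 83°) = 0.6059 I₀ · cos²(30°) = 0.4544 I₀.
After rotation:
I₁ = I₀ cos²(53° − 27°) = I₀ cos²(26°) = 0.8078 I₀.
I₂ = I₁ cos²(83° − 53°) = 0.8078 I₀ · cos²(30°) = 0.6059 I₀.
I₃ = I₂ cos²(152° − 83°) = 0.6059 I₀ · cos²(69°) = 0.07781 I₀.
Ratio = 0.07781 / 0.4544 = 0.1712.

I_new/I_old ≈ 0.171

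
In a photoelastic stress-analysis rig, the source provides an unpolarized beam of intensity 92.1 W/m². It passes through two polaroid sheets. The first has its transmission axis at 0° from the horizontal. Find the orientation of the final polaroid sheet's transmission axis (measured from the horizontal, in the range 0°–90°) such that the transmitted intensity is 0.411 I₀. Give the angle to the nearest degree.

θ ≈ 25°

Unpolarized light through the first polarizer → I₁ = ½ I₀, now polarized at 0°.
Need I₂/I₀ = 0.411, so cos²(θ − 0°) = 0.411 / 0.5 = 0.822.
θ − 0° = arccos(√0.822) = 25.0°, giving θ ≈ 0 + 25.0 = 25.0°.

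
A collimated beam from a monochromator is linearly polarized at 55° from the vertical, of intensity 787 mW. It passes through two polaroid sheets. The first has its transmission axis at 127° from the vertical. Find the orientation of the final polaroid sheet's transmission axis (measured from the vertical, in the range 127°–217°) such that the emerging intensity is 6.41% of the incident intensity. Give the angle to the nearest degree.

I₁ = I₀ cos²(127° − 55°) = I₀ cos²(72°) = 0.09549 I₀.
Need I₂/I₀ = 0.0641, so cos²(θ − 127°) = 0.0641 / 0.09549 = 0.6713.
θ − 127° = arccos(√0.6713) = 35.0°, giving θ ≈ 127 + 35.0 = 162.0°.

θ ≈ 162°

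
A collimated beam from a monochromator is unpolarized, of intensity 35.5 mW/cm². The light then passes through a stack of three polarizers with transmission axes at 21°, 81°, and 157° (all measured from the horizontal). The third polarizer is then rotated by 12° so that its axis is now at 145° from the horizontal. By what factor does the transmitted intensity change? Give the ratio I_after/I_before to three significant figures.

I_new/I_old ≈ 3.28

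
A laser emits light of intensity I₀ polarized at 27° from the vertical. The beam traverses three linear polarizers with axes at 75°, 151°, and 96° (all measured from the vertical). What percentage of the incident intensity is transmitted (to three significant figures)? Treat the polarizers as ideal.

I₁ = I₀ cos²(75° − 27°) = I₀ cos²(48°) = 0.4477 I₀.
I₂ = I₁ cos²(151° − 75°) = 0.4477 I₀ · cos²(76°) = 0.0262 I₀.
I₃ = I₂ cos²(96° − 151°) = 0.0262 I₀ · cos²(55°) = 0.008621 I₀.
That is 0.8621% of the incident intensity.

≈ 0.862%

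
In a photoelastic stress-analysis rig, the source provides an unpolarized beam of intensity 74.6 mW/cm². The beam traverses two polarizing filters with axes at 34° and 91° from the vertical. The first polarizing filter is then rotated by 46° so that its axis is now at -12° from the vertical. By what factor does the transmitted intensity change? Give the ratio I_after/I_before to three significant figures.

Before rotation:
Unpolarized light through the first polarizer → I₁ = ½ I₀, now polarized at 34°.
I₂ = I₁ cos²(91° − 34°) = 0.5 I₀ · cos²(57°) = 0.1483 I₀.
After rotation:
Unpolarized light through the first polarizer → I₁ = ½ I₀, now polarized at -12°.
Angle between axes 1 and 2: 77°. I₂ = 0.5 I₀ · cos²(77°) = 0.0253 I₀.
Ratio = 0.0253 / 0.1483 = 0.1706.

I_new/I_old ≈ 0.171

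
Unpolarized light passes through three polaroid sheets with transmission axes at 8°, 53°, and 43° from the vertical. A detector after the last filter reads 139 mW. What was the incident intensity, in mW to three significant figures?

I₀ ≈ 573 mW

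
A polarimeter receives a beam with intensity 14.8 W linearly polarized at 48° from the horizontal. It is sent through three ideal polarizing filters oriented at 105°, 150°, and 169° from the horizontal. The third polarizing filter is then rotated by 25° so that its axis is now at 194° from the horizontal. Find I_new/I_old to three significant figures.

Before rotation:
I₁ = I₀ cos²(105° − 48°) = I₀ cos²(57°) = 0.2966 I₀.
I₂ = I₁ cos²(150° − 105°) = 0.2966 I₀ · cos²(45°) = 0.1483 I₀.
I₃ = I₂ cos²(169° − 150°) = 0.1483 I₀ · cos²(19°) = 0.1326 I₀.
After rotation:
I₁ = I₀ cos²(105° − 48°) = I₀ cos²(57°) = 0.2966 I₀.
I₂ = I₁ cos²(150° − 105°) = 0.2966 I₀ · cos²(45°) = 0.1483 I₀.
I₃ = I₂ cos²(194° − 150°) = 0.1483 I₀ · cos²(44°) = 0.07675 I₀.
Ratio = 0.07675 / 0.1326 = 0.5788.

I_new/I_old ≈ 0.579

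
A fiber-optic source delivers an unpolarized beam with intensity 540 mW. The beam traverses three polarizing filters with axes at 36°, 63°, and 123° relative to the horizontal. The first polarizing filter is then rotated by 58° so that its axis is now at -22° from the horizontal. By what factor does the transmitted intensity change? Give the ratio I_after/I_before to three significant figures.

I_new/I_old ≈ 0.00957

Before rotation:
Unpolarized light through the first polarizer → I₁ = ½ I₀, now polarized at 36°.
I₂ = I₁ cos²(63° − 36°) = 0.5 I₀ · cos²(27°) = 0.3969 I₀.
I₃ = I₂ cos²(123° − 63°) = 0.3969 I₀ · cos²(60°) = 0.09924 I₀.
After rotation:
Unpolarized light through the first polarizer → I₁ = ½ I₀, now polarized at -22°.
I₂ = I₁ cos²(63° + 22°) = 0.5 I₀ · cos²(85°) = 0.003798 I₀.
I₃ = I₂ cos²(123° − 63°) = 0.003798 I₀ · cos²(60°) = 0.0009495 I₀.
Ratio = 0.0009495 / 0.09924 = 0.009568.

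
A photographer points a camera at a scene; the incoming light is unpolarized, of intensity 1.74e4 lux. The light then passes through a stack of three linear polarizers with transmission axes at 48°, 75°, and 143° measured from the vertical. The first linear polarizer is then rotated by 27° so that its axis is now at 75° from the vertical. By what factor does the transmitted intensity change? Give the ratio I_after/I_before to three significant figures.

I_new/I_old ≈ 1.26

Before rotation:
Unpolarized light through the first polarizer → I₁ = ½ I₀, now polarized at 48°.
I₂ = I₁ cos²(75° − 48°) = 0.5 I₀ · cos²(27°) = 0.3969 I₀.
I₃ = I₂ cos²(143° − 75°) = 0.3969 I₀ · cos²(68°) = 0.0557 I₀.
After rotation:
Unpolarized light through the first polarizer → I₁ = ½ I₀, now polarized at 75°.
I₂ = I₁ cos²(75° − 75°) = 0.5 I₀ · cos²(0°) = 0.5 I₀.
I₃ = I₂ cos²(143° − 75°) = 0.5 I₀ · cos²(68°) = 0.07017 I₀.
Ratio = 0.07017 / 0.0557 = 1.26.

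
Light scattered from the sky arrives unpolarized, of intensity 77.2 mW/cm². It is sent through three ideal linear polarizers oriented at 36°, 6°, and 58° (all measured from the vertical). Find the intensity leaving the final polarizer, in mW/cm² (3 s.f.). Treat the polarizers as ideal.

I ≈ 11.0 mW/cm²

Unpolarized light through the first polarizer → I₁ = 77.2 mW/cm²/2 = 38.6 mW/cm², polarized at 36°.
I₂ = I₁ · cos²(30°) = 38.6 · 0.75 = 28.95 mW/cm².
I₃ = I₂ · cos²(52°) = 28.95 · 0.379 = 10.97 mW/cm².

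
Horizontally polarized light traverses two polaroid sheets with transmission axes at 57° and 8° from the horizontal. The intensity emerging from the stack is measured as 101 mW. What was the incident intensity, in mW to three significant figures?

I₁ = I₀ cos²(57° − 0°) = I₀ cos²(57°) = 0.2966 I₀.
I₂ = I₁ cos²(8° − 57°) = 0.2966 I₀ · cos²(49°) = 0.1277 I₀.
So 101 mW = 0.1277 I₀, giving I₀ = 101/0.1277 = 791.1 mW.

I₀ ≈ 791 mW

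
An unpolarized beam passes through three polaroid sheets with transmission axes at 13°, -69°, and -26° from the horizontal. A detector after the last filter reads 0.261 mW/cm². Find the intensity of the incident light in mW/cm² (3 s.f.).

Unpolarized light through the first polarizer → I₁ = ½ I₀, now polarized at 13°.
I₂ = I₁ cos²(-69° − 13°) = 0.5 I₀ · cos²(82°) = 0.009685 I₀.
I₃ = I₂ cos²(-26° + 69°) = 0.009685 I₀ · cos²(43°) = 0.00518 I₀.
So 0.261 mW/cm² = 0.00518 I₀, giving I₀ = 0.261/0.00518 = 50.39 mW/cm².

I₀ ≈ 50.4 mW/cm²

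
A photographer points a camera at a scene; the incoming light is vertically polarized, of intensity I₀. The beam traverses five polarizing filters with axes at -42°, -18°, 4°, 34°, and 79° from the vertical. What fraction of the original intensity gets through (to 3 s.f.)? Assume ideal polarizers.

I₁ = I₀ cos²(-42° − 0°) = I₀ cos²(42°) = 0.5523 I₀.
I₂ = I₁ cos²(-18° + 42°) = 0.5523 I₀ · cos²(24°) = 0.4609 I₀.
I₃ = I₂ cos²(4° + 18°) = 0.4609 I₀ · cos²(22°) = 0.3962 I₀.
I₄ = I₃ cos²(34° − 4°) = 0.3962 I₀ · cos²(30°) = 0.2972 I₀.
I₅ = I₄ cos²(79° − 34°) = 0.2972 I₀ · cos²(45°) = 0.1486 I₀.
Transmitted fraction = 0.1486.

≈ 0.149 I₀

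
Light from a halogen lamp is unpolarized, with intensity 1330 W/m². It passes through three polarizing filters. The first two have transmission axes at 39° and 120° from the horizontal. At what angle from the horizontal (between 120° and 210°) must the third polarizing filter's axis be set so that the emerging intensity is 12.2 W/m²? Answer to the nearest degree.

θ ≈ 150°

Unpolarized light through the first polarizer → I₁ = ½ I₀, now polarized at 39°.
I₂ = I₁ cos²(120° − 39°) = 0.5 I₀ · cos²(81°) = 0.01224 I₀.
Target fraction: 12.2 / 1330 W/m² = 0.009173 of I₀.
Need I₃/I₀ = 0.009173, so cos²(θ − 120°) = 0.009173 / 0.01224 = 0.7497.
θ − 120° = arccos(√0.7497) = 30.0°, giving θ ≈ 120 + 30.0 = 150.0°.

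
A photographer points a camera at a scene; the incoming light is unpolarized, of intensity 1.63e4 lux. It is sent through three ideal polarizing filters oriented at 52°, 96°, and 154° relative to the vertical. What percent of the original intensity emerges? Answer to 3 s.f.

≈ 7.27%

Unpolarized light through the first polarizer → I₁ = 1.63e4 lux/2 = 8150 lux, polarized at 52°.
I₂ = I₁ · cos²(44°) = 8150 · 0.5174 = 4217 lux.
I₃ = I₂ · cos²(58°) = 4217 · 0.2808 = 1184 lux.
That is 7.265% of the incident intensity.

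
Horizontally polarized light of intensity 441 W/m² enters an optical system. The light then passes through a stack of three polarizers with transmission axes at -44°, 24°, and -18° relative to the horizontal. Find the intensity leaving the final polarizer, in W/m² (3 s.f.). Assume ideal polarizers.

I ≈ 17.7 W/m²

I₁ = 441 W/m² · cos²(44°) = 228.2 W/m².
I₂ = I₁ · cos²(68°) = 228.2 · 0.1403 = 32.02 W/m².
I₃ = I₂ · cos²(42°) = 32.02 · 0.5523 = 17.68 W/m².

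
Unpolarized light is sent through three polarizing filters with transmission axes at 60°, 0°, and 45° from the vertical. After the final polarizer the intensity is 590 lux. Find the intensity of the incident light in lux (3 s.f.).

I₀ ≈ 9440 lux

Unpolarized light through the first polarizer → I₁ = ½ I₀, now polarized at 60°.
I₂ = I₁ cos²(0° − 60°) = 0.5 I₀ · cos²(60°) = 0.125 I₀.
I₃ = I₂ cos²(45° − 0°) = 0.125 I₀ · cos²(45°) = 0.0625 I₀.
So 590 lux = 0.0625 I₀, giving I₀ = 590/0.0625 = 9440 lux.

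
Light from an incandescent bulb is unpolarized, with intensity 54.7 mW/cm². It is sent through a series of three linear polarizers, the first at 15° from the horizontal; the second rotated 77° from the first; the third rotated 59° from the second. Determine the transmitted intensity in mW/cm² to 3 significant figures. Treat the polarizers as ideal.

I ≈ 0.367 mW/cm²

Unpolarized light through the first polarizer → I₁ = 54.7 mW/cm²/2 = 27.35 mW/cm², polarized at 15°.
I₂ = I₁ · cos²(77°) = 27.35 · 0.0506 = 1.384 mW/cm².
I₃ = I₂ · cos²(59°) = 1.384 · 0.2653 = 0.3671 mW/cm².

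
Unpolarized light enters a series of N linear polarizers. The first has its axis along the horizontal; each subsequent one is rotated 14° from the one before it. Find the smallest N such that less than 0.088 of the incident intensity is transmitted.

First polarizer halves the unpolarized light: factor 1/2.
Each further stage multiplies by cos²(14°) = 0.9415.
After N polarizers: T = 0.5·0.9415^(N−1). Require T < 0.088 ⇒ N−1 > ln(0.088/0.5)/ln(0.9415) = 28.81, so N−1 ≥ 29 and N = 30.
Check: N=30 gives T = 0.08698 < 0.088; N=29 gives T = 0.09238.

N = 30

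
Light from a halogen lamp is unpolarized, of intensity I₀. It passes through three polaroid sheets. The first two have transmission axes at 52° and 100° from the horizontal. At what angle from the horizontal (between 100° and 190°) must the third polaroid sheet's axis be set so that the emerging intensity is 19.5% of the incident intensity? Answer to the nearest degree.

θ ≈ 121°

Unpolarized light through the first polarizer → I₁ = ½ I₀, now polarized at 52°.
I₂ = I₁ cos²(100° − 52°) = 0.5 I₀ · cos²(48°) = 0.2239 I₀.
Need I₃/I₀ = 0.195, so cos²(θ − 100°) = 0.195 / 0.2239 = 0.871.
θ − 100° = arccos(√0.871) = 21.0°, giving θ ≈ 100 + 21.0 = 121.0°.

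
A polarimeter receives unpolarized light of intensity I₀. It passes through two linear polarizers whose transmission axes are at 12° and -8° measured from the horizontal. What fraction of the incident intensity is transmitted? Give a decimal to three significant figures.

≈ 0.442 I₀

Unpolarized light through the first polarizer → I₁ = ½ I₀, now polarized at 12°.
I₂ = I₁ cos²(-8° − 12°) = 0.5 I₀ · cos²(20°) = 0.4415 I₀.
Transmitted fraction = 0.4415.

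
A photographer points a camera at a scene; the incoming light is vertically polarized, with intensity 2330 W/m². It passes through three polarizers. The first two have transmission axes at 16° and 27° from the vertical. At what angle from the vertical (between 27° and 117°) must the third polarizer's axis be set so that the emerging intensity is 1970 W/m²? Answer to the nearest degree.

θ ≈ 40°

By Malus's law, I₁ = I₀ cos²(16° − 0°) = I₀ cos²(16°) = 0.924 I₀.
I₂ = I₁ cos²(27° − 16°) = 0.924 I₀ · cos²(11°) = 0.8904 I₀.
Target fraction: 1970 / 2330 W/m² = 0.8455 of I₀.
Need I₃/I₀ = 0.8455, so cos²(θ − 27°) = 0.8455 / 0.8904 = 0.9496.
θ − 27° = arccos(√0.9496) = 13.0°, giving θ ≈ 27 + 13.0 = 40.0°.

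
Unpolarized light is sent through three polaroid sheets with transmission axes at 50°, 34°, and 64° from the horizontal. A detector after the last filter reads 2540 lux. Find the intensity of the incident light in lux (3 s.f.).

I₀ ≈ 7330 lux

Unpolarized light through the first polarizer → I₁ = ½ I₀, now polarized at 50°.
I₂ = I₁ cos²(34° − 50°) = 0.5 I₀ · cos²(16°) = 0.462 I₀.
I₃ = I₂ cos²(64° − 34°) = 0.462 I₀ · cos²(30°) = 0.3465 I₀.
So 2540 lux = 0.3465 I₀, giving I₀ = 2540/0.3465 = 7330 lux.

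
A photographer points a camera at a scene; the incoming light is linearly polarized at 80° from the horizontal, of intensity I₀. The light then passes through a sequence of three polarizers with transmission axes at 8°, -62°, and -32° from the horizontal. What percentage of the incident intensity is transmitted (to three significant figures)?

≈ 0.838%

I₁ = I₀ cos²(8° − 80°) = I₀ cos²(72°) = 0.09549 I₀.
I₂ = I₁ cos²(-62° − 8°) = 0.09549 I₀ · cos²(70°) = 0.01117 I₀.
I₃ = I₂ cos²(-32° + 62°) = 0.01117 I₀ · cos²(30°) = 0.008378 I₀.
That is 0.8378% of the incident intensity.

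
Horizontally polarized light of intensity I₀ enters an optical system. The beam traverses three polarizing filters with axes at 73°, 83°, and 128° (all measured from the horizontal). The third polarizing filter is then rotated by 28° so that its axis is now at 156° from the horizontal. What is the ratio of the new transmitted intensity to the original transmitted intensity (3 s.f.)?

I_new/I_old ≈ 0.171

Before rotation:
By Malus's law, I₁ = I₀ cos²(73° − 0°) = I₀ cos²(73°) = 0.08548 I₀.
I₂ = I₁ cos²(83° − 73°) = 0.08548 I₀ · cos²(10°) = 0.0829 I₀.
I₃ = I₂ cos²(128° − 83°) = 0.0829 I₀ · cos²(45°) = 0.04145 I₀.
After rotation:
I₁ = I₀ cos²(73° − 0°) = I₀ cos²(73°) = 0.08548 I₀.
I₂ = I₁ cos²(83° − 73°) = 0.08548 I₀ · cos²(10°) = 0.0829 I₀.
I₃ = I₂ cos²(156° − 83°) = 0.0829 I₀ · cos²(73°) = 0.007087 I₀.
Ratio = 0.007087 / 0.04145 = 0.171.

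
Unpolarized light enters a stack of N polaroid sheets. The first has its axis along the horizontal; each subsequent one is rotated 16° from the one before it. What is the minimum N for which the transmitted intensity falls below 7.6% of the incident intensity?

N = 25

First polarizer halves the unpolarized light: factor 1/2.
Each further stage multiplies by cos²(16°) = 0.924.
After N polarizers: T = 0.5·0.924^(N−1). Require T < 0.076 ⇒ N−1 > ln(0.076/0.5)/ln(0.924) = 23.84, so N−1 ≥ 24 and N = 25.
Check: N=25 gives T = 0.07505 < 0.076; N=24 gives T = 0.08122.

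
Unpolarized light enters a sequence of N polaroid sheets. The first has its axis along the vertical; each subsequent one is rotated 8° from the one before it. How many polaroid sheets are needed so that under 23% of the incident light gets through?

N = 41

First polarizer halves the unpolarized light: factor 1/2.
Each further stage multiplies by cos²(8°) = 0.9806.
After N polarizers: T = 0.5·0.9806^(N−1). Require T < 0.23 ⇒ N−1 > ln(0.23/0.5)/ln(0.9806) = 39.70, so N−1 ≥ 40 and N = 41.
Check: N=41 gives T = 0.2287 < 0.23; N=40 gives T = 0.2332.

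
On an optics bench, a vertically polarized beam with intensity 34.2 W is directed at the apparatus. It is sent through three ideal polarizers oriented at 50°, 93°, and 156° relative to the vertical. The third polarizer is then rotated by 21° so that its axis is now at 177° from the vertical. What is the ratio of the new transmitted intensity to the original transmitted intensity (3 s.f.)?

Before rotation:
I₁ = I₀ cos²(50° − 0°) = I₀ cos²(50°) = 0.4132 I₀.
I₂ = I₁ cos²(93° − 50°) = 0.4132 I₀ · cos²(43°) = 0.221 I₀.
I₃ = I₂ cos²(156° − 93°) = 0.221 I₀ · cos²(63°) = 0.04555 I₀.
After rotation:
I₁ = I₀ cos²(50° − 0°) = I₀ cos²(50°) = 0.4132 I₀.
I₂ = I₁ cos²(93° − 50°) = 0.4132 I₀ · cos²(43°) = 0.221 I₀.
I₃ = I₂ cos²(177° − 93°) = 0.221 I₀ · cos²(84°) = 0.002415 I₀.
Ratio = 0.002415 / 0.04555 = 0.05301.

I_new/I_old ≈ 0.0530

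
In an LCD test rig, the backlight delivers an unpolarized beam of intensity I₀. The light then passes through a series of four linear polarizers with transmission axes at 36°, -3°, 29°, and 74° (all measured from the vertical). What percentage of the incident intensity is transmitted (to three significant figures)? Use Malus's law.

≈ 10.9%

Unpolarized light through the first polarizer → I₁ = ½ I₀, now polarized at 36°.
I₂ = I₁ cos²(-3° − 36°) = 0.5 I₀ · cos²(39°) = 0.302 I₀.
I₃ = I₂ cos²(29° + 3°) = 0.302 I₀ · cos²(32°) = 0.2172 I₀.
I₄ = I₃ cos²(74° − 29°) = 0.2172 I₀ · cos²(45°) = 0.1086 I₀.
That is 10.86% of the incident intensity.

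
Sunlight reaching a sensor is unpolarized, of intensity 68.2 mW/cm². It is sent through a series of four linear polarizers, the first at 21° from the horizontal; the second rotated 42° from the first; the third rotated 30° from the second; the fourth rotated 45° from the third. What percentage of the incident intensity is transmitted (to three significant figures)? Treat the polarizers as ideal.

≈ 10.4%

Unpolarized light through the first polarizer → I₁ = 68.2 mW/cm²/2 = 34.1 mW/cm², polarized at 21°.
I₂ = I₁ · cos²(42°) = 34.1 · 0.5523 = 18.83 mW/cm².
I₃ = I₂ · cos²(30°) = 18.83 · 0.75 = 14.12 mW/cm².
I₄ = I₃ · cos²(45°) = 14.12 · 0.5 = 7.062 mW/cm².
That is 10.35% of the incident intensity.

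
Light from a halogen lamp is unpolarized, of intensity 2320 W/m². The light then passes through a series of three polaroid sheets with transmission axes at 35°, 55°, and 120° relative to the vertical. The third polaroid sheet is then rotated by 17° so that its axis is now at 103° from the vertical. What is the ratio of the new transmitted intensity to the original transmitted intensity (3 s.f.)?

I_new/I_old ≈ 2.51

Before rotation:
Unpolarized light through the first polarizer → I₁ = ½ I₀, now polarized at 35°.
I₂ = I₁ cos²(55° − 35°) = 0.5 I₀ · cos²(20°) = 0.4415 I₀.
I₃ = I₂ cos²(120° − 55°) = 0.4415 I₀ · cos²(65°) = 0.07886 I₀.
After rotation:
Unpolarized light through the first polarizer → I₁ = ½ I₀, now polarized at 35°.
I₂ = I₁ cos²(55° − 35°) = 0.5 I₀ · cos²(20°) = 0.4415 I₀.
I₃ = I₂ cos²(103° − 55°) = 0.4415 I₀ · cos²(48°) = 0.1977 I₀.
Ratio = 0.1977 / 0.07886 = 2.507.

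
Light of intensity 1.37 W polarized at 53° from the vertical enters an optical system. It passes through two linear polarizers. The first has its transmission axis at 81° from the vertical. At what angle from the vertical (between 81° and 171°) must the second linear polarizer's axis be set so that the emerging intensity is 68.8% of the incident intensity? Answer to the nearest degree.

θ ≈ 101°

By Malus's law, I₁ = I₀ cos²(81° − 53°) = I₀ cos²(28°) = 0.7796 I₀.
Need I₂/I₀ = 0.688, so cos²(θ − 81°) = 0.688 / 0.7796 = 0.8825.
θ − 81° = arccos(√0.8825) = 20.0°, giving θ ≈ 81 + 20.0 = 101.0°.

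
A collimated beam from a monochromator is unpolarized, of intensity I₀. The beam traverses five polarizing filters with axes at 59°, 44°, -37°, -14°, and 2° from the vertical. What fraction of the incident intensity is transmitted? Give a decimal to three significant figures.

≈ 0.00894 I₀

Unpolarized light through the first polarizer → I₁ = ½ I₀, now polarized at 59°.
I₂ = I₁ cos²(44° − 59°) = 0.5 I₀ · cos²(15°) = 0.4665 I₀.
I₃ = I₂ cos²(-37° − 44°) = 0.4665 I₀ · cos²(81°) = 0.01142 I₀.
I₄ = I₃ cos²(-14° + 37°) = 0.01142 I₀ · cos²(23°) = 0.009673 I₀.
I₅ = I₄ cos²(2° + 14°) = 0.009673 I₀ · cos²(16°) = 0.008938 I₀.
Transmitted fraction = 0.008938.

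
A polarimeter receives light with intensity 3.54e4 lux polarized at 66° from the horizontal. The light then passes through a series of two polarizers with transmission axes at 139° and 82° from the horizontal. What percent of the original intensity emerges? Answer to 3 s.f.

≈ 2.54%

I₁ = 3.54e4 lux · cos²(73°) = 3026 lux.
I₂ = I₁ · cos²(57°) = 3026 · 0.2966 = 897.6 lux.
That is 2.536% of the incident intensity.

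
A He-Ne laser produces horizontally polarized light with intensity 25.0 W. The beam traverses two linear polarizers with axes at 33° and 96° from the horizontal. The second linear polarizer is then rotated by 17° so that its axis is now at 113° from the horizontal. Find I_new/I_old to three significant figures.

I_new/I_old ≈ 0.146

Before rotation:
I₁ = I₀ cos²(33° − 0°) = I₀ cos²(33°) = 0.7034 I₀.
I₂ = I₁ cos²(96° − 33°) = 0.7034 I₀ · cos²(63°) = 0.145 I₀.
After rotation:
I₁ = I₀ cos²(33° − 0°) = I₀ cos²(33°) = 0.7034 I₀.
I₂ = I₁ cos²(113° − 33°) = 0.7034 I₀ · cos²(80°) = 0.02121 I₀.
Ratio = 0.02121 / 0.145 = 0.1463.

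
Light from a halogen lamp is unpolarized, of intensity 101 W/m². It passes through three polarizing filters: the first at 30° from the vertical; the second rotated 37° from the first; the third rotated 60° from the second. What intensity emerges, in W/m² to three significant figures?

I ≈ 8.05 W/m²

Unpolarized light through the first polarizer → I₁ = 101 W/m²/2 = 50.5 W/m², polarized at 30°.
I₂ = I₁ · cos²(37°) = 50.5 · 0.6378 = 32.21 W/m².
I₃ = I₂ · cos²(60°) = 32.21 · 0.25 = 8.052 W/m².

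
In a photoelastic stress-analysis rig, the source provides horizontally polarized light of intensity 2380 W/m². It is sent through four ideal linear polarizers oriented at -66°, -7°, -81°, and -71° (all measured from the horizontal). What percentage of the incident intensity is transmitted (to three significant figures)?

I₁ = 2380 W/m² · cos²(66°) = 393.7 W/m².
I₂ = I₁ · cos²(59°) = 393.7 · 0.2653 = 104.4 W/m².
I₃ = I₂ · cos²(74°) = 104.4 · 0.07598 = 7.935 W/m².
I₄ = I₃ · cos²(10°) = 7.935 · 0.9698 = 7.696 W/m².
That is 0.3234% of the incident intensity.

≈ 0.323%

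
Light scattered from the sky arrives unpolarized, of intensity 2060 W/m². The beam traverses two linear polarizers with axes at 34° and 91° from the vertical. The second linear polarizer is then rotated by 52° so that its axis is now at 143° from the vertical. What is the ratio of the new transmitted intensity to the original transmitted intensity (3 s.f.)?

I_new/I_old ≈ 0.357

Before rotation:
Unpolarized light through the first polarizer → I₁ = ½ I₀, now polarized at 34°.
I₂ = I₁ cos²(91° − 34°) = 0.5 I₀ · cos²(57°) = 0.1483 I₀.
After rotation:
Unpolarized light through the first polarizer → I₁ = ½ I₀, now polarized at 34°.
Angle between axes 1 and 2: 71°. I₂ = 0.5 I₀ · cos²(71°) = 0.053 I₀.
Ratio = 0.053 / 0.1483 = 0.3573.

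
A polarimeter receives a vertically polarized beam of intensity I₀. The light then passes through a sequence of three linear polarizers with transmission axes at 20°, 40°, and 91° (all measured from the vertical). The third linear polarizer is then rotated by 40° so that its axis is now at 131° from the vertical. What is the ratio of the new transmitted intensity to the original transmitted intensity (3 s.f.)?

I_new/I_old ≈ 0.000769

Before rotation:
By Malus's law, I₁ = I₀ cos²(20° − 0°) = I₀ cos²(20°) = 0.883 I₀.
I₂ = I₁ cos²(40° − 20°) = 0.883 I₀ · cos²(20°) = 0.7797 I₀.
I₃ = I₂ cos²(91° − 40°) = 0.7797 I₀ · cos²(51°) = 0.3088 I₀.
After rotation:
I₁ = I₀ cos²(20° − 0°) = I₀ cos²(20°) = 0.883 I₀.
I₂ = I₁ cos²(40° − 20°) = 0.883 I₀ · cos²(20°) = 0.7797 I₀.
Angle between axes 2 and 3: 89°. I₃ = 0.7797 I₀ · cos²(89°) = 0.0002375 I₀.
Ratio = 0.0002375 / 0.3088 = 0.0007691.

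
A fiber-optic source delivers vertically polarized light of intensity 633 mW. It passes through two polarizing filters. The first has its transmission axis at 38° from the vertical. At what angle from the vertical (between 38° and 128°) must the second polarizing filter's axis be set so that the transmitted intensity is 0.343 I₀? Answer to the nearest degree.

θ ≈ 80°

By Malus's law, I₁ = I₀ cos²(38° − 0°) = I₀ cos²(38°) = 0.621 I₀.
Need I₂/I₀ = 0.343, so cos²(θ − 38°) = 0.343 / 0.621 = 0.5524.
θ − 38° = arccos(√0.5524) = 42.0°, giving θ ≈ 38 + 42.0 = 80.0°.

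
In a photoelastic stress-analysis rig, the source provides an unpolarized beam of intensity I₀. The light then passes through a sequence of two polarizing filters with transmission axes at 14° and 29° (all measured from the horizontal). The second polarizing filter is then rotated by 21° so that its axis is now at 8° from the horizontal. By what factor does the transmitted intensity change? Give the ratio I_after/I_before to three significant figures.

Before rotation:
Unpolarized light through the first polarizer → I₁ = ½ I₀, now polarized at 14°.
I₂ = I₁ cos²(29° − 14°) = 0.5 I₀ · cos²(15°) = 0.4665 I₀.
After rotation:
Unpolarized light through the first polarizer → I₁ = ½ I₀, now polarized at 14°.
I₂ = I₁ cos²(8° − 14°) = 0.5 I₀ · cos²(6°) = 0.4945 I₀.
Ratio = 0.4945 / 0.4665 = 1.06.

I_new/I_old ≈ 1.06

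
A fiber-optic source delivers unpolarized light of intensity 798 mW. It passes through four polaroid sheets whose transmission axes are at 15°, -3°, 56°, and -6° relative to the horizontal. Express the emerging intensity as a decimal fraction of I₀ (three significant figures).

I/I₀ ≈ 0.0264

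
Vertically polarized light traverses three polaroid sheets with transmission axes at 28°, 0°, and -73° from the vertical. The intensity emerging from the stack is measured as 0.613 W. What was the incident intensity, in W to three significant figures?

I₀ ≈ 11.8 W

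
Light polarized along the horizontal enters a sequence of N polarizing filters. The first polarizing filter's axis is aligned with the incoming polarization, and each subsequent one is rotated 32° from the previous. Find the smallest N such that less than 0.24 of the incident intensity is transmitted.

First polarizer is aligned with the polarization: full transmission.
Each further stage multiplies by cos²(32°) = 0.7192.
After N polarizers: T = 0.7192^(N−1). Require T < 0.24 ⇒ N−1 > ln(0.24)/ln(0.7192) = 4.33, so N−1 ≥ 5 and N = 6.
Check: N=6 gives T = 0.1924 < 0.24; N=5 gives T = 0.2675.

N = 6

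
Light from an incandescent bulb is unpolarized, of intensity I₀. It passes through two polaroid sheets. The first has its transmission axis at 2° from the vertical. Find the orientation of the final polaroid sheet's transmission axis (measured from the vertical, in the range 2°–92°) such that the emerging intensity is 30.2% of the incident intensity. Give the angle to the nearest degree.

Unpolarized light through the first polarizer → I₁ = ½ I₀, now polarized at 2°.
Need I₂/I₀ = 0.302, so cos²(θ − 2°) = 0.302 / 0.5 = 0.604.
θ − 2° = arccos(√0.604) = 39.0°, giving θ ≈ 2 + 39.0 = 41.0°.

θ ≈ 41°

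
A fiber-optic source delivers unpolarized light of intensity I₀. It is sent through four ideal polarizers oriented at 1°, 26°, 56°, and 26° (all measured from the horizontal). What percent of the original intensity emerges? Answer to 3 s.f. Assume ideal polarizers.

Unpolarized light through the first polarizer → I₁ = ½ I₀, now polarized at 1°.
I₂ = I₁ cos²(26° − 1°) = 0.5 I₀ · cos²(25°) = 0.4107 I₀.
I₃ = I₂ cos²(56° − 26°) = 0.4107 I₀ · cos²(30°) = 0.308 I₀.
I₄ = I₃ cos²(26° − 56°) = 0.308 I₀ · cos²(30°) = 0.231 I₀.
That is 23.1% of the incident intensity.

≈ 23.1%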